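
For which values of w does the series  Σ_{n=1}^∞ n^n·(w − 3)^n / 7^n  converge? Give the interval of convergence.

By the Cauchy root test, |a_n|^(1/n) = n/7 → ∞.
The root grows without bound, so R = 0 (convergence only at w = 3).

{3}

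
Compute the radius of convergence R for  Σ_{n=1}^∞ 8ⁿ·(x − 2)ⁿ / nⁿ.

R = ∞

Root test: |a_n|^(1/n) = 8/n → 0.
Since the n-th root of |a_n| tends to 0, the series converges for all real x; R = ∞.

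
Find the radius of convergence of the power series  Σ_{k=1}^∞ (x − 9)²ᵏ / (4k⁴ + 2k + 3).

By the ratio test, |a_{k+1}/a_k| = (4k⁴ + 2k + 3)/(4(k+1)⁴ + 2(k+1) + 3) → 1.
Since the exponent of (x − 9) increases by 2 each term, convergence requires |x − 9|² < 1, hence R = 1.

R = 1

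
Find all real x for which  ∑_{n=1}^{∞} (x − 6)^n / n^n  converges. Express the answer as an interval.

By the Cauchy root test, |a_n|^(1/n) = 1/n → 0.
Since the n-th root of |a_n| tends to 0, the series converges for all real x; R = ∞.

(−∞, ∞)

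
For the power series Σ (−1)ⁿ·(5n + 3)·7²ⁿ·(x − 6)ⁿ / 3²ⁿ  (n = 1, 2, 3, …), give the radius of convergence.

R = 9/49

By the ratio test, |a_{n+1}/a_n| = [(5(n+1) + 3)/(5n + 3)] · 49/9 → 49/9.
Thus R = 1/(49/9) = 9/49.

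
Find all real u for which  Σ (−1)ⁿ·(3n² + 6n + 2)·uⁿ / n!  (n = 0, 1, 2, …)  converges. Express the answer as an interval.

Apply the ratio test: |a_{n+1}| / |a_n| = (3(n+1)² + 6(n+1) + 2)/(3n² + 6n + 2) · 1/(n+1), which tends to 0 as n → ∞.
Since the limit is 0 < 1 for every u, the series converges on all of ℝ and R = ∞.

(−∞, ∞)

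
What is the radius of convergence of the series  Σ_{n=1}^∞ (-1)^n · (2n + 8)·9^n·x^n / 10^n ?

The ratio of consecutive coefficients is [(2(n+1) + 8)/(2n + 8)] · 9/10 → 9/10.
Convergence for |x| · 9/10 < 1, i.e. |x| < 10/9. So R = 10/9.

R = 10/9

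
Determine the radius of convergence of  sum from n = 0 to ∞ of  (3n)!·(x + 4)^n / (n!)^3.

R = 1/27

Ratio test: |a_{n+1}/a_n| = (3n+1)·(3n+2)·(3n+3)/(n+1)³ → 27 as n → ∞.
Convergence for |x + 4| · 27 < 1, i.e. |x + 4| < 1/27. So R = 1/27.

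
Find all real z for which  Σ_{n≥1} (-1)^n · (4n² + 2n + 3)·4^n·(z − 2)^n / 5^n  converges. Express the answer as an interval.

(3/4, 13/4)

By the ratio test, |a_{n+1}/a_n| = [(4(n+1)² + 2(n+1) + 3)/(4n² + 2n + 3)] · 4/5 → 4/5.
Convergence for |z − 2| · 4/5 < 1, i.e. |z − 2| < 5/4. So R = 5/4.
Check z = 13/4: the n-th term does not approach 0; divergence by the term test.
Check z = 3/4: the n-th term does not approach 0; divergence by the term test.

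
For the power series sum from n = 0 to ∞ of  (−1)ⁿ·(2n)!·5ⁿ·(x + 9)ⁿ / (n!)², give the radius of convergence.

Apply the ratio test: |a_{n+1}| / |a_n| = (2n+1)·(2n+2)/(n+1)² · 5, which tends to 20 as n → ∞.
Hence the series converges for |x + 9| < 1/(20) = 1/20, so the radius of convergence is 1/20.

R = 1/20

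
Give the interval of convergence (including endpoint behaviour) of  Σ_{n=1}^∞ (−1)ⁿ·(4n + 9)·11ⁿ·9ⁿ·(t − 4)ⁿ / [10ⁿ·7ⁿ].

(326/99, 466/99)

The ratio of consecutive coefficients is [(4(n+1) + 9)/(4n + 9)] · 11·9/(10·7) → 99/70.
Convergence for |t − 4| · 99/70 < 1, i.e. |t − 4| < 70/99. So R = 70/99.
Endpoint t = 466/99: the terms have absolute value of order n, which does not tend to 0, so the series diverges by the divergence test.
At t = 326/99: the terms have absolute value of order n, which does not tend to 0, so the series diverges by the divergence test.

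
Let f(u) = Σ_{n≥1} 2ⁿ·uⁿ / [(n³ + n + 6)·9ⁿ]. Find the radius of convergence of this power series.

Ratio test: |a_{n+1}/a_n| = [(n³ + n + 6)/((n+1)³ + (n+1) + 6)] · 2/9 → 2/9 as n → ∞.
Thus R = 1/(2/9) = 9/2.

R = 9/2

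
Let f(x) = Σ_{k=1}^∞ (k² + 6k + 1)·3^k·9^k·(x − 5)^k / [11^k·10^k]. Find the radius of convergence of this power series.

R = 110/27

Apply the ratio test: |a_{k+1}| / |a_k| = [((k+1)² + 6(k+1) + 1)/(k² + 6k + 1)] · 3·9/(11·10), which tends to 27/110 as k → ∞.
Convergence for |x − 5| · 27/110 < 1, i.e. |x − 5| < 110/27. So R = 110/27.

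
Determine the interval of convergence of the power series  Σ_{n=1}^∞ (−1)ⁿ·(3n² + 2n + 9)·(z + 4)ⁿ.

Apply the ratio test: |a_{n+1}| / |a_n| = (3(n+1)² + 2(n+1) + 9)/(3n² + 2n + 9), which tends to 1 as n → ∞.
So the series converges when |z + 4| < 1 and diverges when |z + 4| > 1; R = 1.
Endpoint z = -3: the terms do not tend to 0, so the series diverges.
When z = -5, the terms have absolute value of order n², which does not tend to 0, so the series diverges by the divergence test.

(-5, -3)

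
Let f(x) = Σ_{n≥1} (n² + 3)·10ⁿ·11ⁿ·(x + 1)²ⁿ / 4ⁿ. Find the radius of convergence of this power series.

Apply the ratio test: |a_{n+1}| / |a_n| = [((n+1)² + 3)/(n² + 3)] · 10·11/4, which tends to 55/2 as n → ∞.
Since the exponent of (x + 1) increases by 2 each term, convergence requires |x + 1|² < 2/55, hence R = √110/55.

R = √110/55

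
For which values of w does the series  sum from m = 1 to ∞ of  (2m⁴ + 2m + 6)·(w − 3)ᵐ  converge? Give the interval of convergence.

The ratio of consecutive coefficients is (2(m+1)⁴ + 2(m+1) + 6)/(2m⁴ + 2m + 6) → 1.
So the series converges when |w − 3| < 1 and diverges when |w − 3| > 1; R = 1.
When w = 4, the terms do not tend to 0, so the series diverges.
When w = 2, the m-th term does not approach 0; divergence by the term test.

(2, 4)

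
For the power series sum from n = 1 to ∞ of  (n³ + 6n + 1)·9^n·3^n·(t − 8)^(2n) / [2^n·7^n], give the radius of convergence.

R = √42/9

The ratio of consecutive coefficients is [((n+1)³ + 6(n+1) + 1)/(n³ + 6n + 1)] · 9·3/(2·7) → 27/14.
Since the exponent of (t − 8) increases by 2 each term, convergence requires |t − 8|² < 14/27, hence R = √42/9.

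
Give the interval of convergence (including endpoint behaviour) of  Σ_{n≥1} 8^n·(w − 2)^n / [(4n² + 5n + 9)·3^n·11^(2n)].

Apply the ratio test: |a_{n+1}| / |a_n| = [(4n² + 5n + 9)/(4(n+1)² + 5(n+1) + 9)] · 8/(3·121), which tends to 8/363 as n → ∞.
Convergence for |w − 2| · 8/363 < 1, i.e. |w − 2| < 363/8. So R = 363/8.
Check w = 379/8: the series is dominated by a constant times Σ 1/n², which converges (p = 2 > 1).
Check w = -347/8: the series is dominated by a constant times Σ 1/n², which converges (p = 2 > 1).

[-347/8, 379/8]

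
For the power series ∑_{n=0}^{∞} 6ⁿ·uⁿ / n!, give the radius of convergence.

R = ∞

By the ratio test, |a_{n+1}/a_n| = 6 · 1/(n+1) → 0.
The limit is 0, so the series converges for all u; R = ∞.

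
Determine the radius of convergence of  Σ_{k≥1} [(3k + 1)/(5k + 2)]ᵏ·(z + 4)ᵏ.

By the Cauchy root test, |a_k|^(1/k) = (3k + 1)/(5k + 2) → 3/5.
The series converges when 3/5 · |z + 4| < 1, giving R = 5/3.

R = 5/3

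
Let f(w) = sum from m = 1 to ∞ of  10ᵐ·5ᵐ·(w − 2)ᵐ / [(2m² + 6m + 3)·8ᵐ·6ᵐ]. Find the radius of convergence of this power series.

R = 24/25

Apply the ratio test: |a_{m+1}| / |a_m| = [(2m² + 6m + 3)/(2(m+1)² + 6(m+1) + 3)] · 10·5/(8·6), which tends to 25/24 as m → ∞.
Convergence for |w − 2| · 25/24 < 1, i.e. |w − 2| < 24/25. So R = 24/25.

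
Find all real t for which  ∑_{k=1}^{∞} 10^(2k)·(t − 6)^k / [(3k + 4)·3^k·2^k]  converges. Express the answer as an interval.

[297/50, 303/50)

Apply the ratio test: |a_{k+1}| / |a_k| = [(3k + 4)/(3(k+1) + 4)] · 100/(3·2), which tends to 50/3 as k → ∞.
Hence the series converges for |t − 6| < 1/(50/3) = 3/50, so the radius of convergence is 3/50.
Endpoint t = 303/50: the terms are asymptotic to a nonzero constant times 1/k, so the series diverges by limit comparison with Σ 1/k.
Endpoint t = 297/50: convergence follows from the alternating series test (terms decrease monotonically to 0).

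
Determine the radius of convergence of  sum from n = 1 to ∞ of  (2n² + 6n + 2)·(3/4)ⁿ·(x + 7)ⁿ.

Ratio test: |a_{n+1}/a_n| = [(2(n+1)² + 6(n+1) + 2)/(2n² + 6n + 2)] · 3/4 → 3/4 as n → ∞.
The series converges when 3/4 · |x + 7| < 1, giving R = 4/3.

R = 4/3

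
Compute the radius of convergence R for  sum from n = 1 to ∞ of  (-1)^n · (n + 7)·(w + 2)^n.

R = 1

Ratio test: |a_{n+1}/a_n| = ((n+1) + 7)/(n + 7) → 1 as n → ∞.
Hence R = 1.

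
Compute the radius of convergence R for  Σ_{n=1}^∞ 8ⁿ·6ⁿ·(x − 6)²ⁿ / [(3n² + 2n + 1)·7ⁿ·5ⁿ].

The ratio of consecutive coefficients is [(3n² + 2n + 1)/(3(n+1)² + 2(n+1) + 1)] · 8·6/(7·5) → 48/35.
Successive powers of (x − 6) differ by 2, so the series converges when |x − 6|² · 48/35 < 1, i.e. |x − 6| < √(35/48). So R = √105/12.

R = √105/12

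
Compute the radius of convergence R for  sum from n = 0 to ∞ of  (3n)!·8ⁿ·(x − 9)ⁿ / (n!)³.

R = 1/216

Apply the ratio test: |a_{n+1}| / |a_n| = (3n+1)·(3n+2)·(3n+3)/(n+1)³ · 8, which tends to 216 as n → ∞.
The series converges when 216 · |x − 9| < 1, giving R = 1/216.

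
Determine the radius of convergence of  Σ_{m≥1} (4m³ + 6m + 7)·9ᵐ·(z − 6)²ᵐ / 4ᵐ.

R = 2/3

Apply the ratio test: |a_{m+1}| / |a_m| = [(4(m+1)³ + 6(m+1) + 7)/(4m³ + 6m + 7)] · 9/4, which tends to 9/4 as m → ∞.
Successive powers of (z − 6) differ by 2, so the series converges when |z − 6|² · 9/4 < 1, i.e. |z − 6| < √(4/9) = 2/3. So R = 2/3.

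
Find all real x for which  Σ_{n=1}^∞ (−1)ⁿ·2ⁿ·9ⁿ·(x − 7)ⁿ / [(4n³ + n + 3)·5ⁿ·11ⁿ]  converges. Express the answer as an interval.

[71/18, 181/18]

Ratio test: |a_{n+1}/a_n| = [(4n³ + n + 3)/(4(n+1)³ + (n+1) + 3)] · 2·9/(5·11) → 18/55 as n → ∞.
The series converges when 18/55 · |x − 7| < 1, giving R = 55/18.
At x = 181/18: the series is dominated by a constant times Σ 1/n³, which converges (p = 3 > 1).
Check x = 71/18: the terms are on the order of 1/n³, so the series converges absolutely by comparison with the p-series (p = 3 > 1).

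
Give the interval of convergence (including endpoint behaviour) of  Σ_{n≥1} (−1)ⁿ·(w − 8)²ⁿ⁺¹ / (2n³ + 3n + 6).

[7, 9]

Ratio test: |a_{n+1}/a_n| = (2n³ + 3n + 6)/(2(n+1)³ + 3(n+1) + 6) → 1 as n → ∞.
Writing y = (w − 8)², the series in y has radius 1, so |w − 8| < √(1) = 1 and R = 1.
At w = 9: the series is dominated by a constant times Σ 1/n³, which converges (p = 3 > 1).
When w = 7, the terms are on the order of 1/n³, so the series converges absolutely by comparison with the p-series (p = 3 > 1).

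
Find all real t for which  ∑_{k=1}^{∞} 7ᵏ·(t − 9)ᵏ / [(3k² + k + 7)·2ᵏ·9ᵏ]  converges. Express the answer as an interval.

[45/7, 81/7]

The ratio of consecutive coefficients is [(3k² + k + 7)/(3(k+1)² + (k+1) + 7)] · 7/(2·9) → 7/18.
The series converges when 7/18 · |t − 9| < 1, giving R = 18/7.
At t = 81/7: absolute convergence follows by limit comparison with Σ 1/k².
When t = 45/7, the series is dominated by a constant times Σ 1/k², which converges (p = 2 > 1).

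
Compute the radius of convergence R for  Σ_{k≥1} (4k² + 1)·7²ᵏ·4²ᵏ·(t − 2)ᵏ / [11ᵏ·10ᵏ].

By the ratio test, |a_{k+1}/a_k| = [(4(k+1)² + 1)/(4k² + 1)] · 49·16/(11·10) → 392/55.
Hence the series converges for |t − 2| < 1/(392/55) = 55/392, so the radius of convergence is 55/392.

R = 55/392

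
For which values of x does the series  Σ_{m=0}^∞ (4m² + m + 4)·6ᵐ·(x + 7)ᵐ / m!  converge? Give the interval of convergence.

(−∞, ∞)

By the ratio test, |a_{m+1}/a_m| = (4(m+1)² + (m+1) + 4)/(4m² + m + 4) · 6 · 1/(m+1) → 0.
Since the limit is 0 < 1 for every x, the series converges on all of ℝ and R = ∞.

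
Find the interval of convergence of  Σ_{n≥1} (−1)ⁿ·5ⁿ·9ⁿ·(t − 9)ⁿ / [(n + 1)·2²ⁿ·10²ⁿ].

Apply the ratio test: |a_{n+1}| / |a_n| = [(n + 1)/((n+1) + 1)] · 5·9/(4·100), which tends to 9/80 as n → ∞.
Thus R = 1/(9/80) = 80/9.
When t = 161/9, the terms alternate in sign and decrease monotonically to 0 in absolute value (size ~ c/n), so the alternating series test gives convergence.
Check t = 1/9: the terms behave like c/n; limit comparison with the harmonic series gives divergence.

(1/9, 161/9]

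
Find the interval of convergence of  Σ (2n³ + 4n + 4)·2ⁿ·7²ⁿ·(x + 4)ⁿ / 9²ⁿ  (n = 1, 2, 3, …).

By the ratio test, |a_{n+1}/a_n| = [(2(n+1)³ + 4(n+1) + 4)/(2n³ + 4n + 4)] · 2·49/81 → 98/81.
Hence the series converges for |x + 4| < 1/(98/81) = 81/98, so the radius of convergence is 81/98.
At x = -311/98: the terms do not tend to 0, so the series diverges.
When x = -473/98, the n-th term does not approach 0; divergence by the term test.

(-473/98, -311/98)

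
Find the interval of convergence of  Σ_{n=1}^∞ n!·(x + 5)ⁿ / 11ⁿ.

The ratio of consecutive coefficients is (n+1) · 1/11 → ∞.
Since the ratio → ∞, the series diverges for every x ≠ -5, and R = 0.

{-5}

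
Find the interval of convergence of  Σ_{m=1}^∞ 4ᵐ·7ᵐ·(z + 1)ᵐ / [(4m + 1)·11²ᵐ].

Ratio test: |a_{m+1}/a_m| = [(4m + 1)/(4(m+1) + 1)] · 4·7/121 → 28/121 as m → ∞.
Hence the series converges for |z + 1| < 1/(28/121) = 121/28, so the radius of convergence is 121/28.
When z = 93/28, the terms behave like c/m; limit comparison with the harmonic series gives divergence.
Endpoint z = -149/28: the terms alternate in sign and decrease monotonically to 0 in absolute value (size ~ c/m), so the alternating series test gives convergence.

[-149/28, 93/28)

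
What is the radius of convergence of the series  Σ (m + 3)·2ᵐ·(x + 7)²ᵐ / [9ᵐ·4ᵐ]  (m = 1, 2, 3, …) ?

By the ratio test, |a_{m+1}/a_m| = [((m+1) + 3)/(m + 3)] · 2/(9·4) → 1/18.
Successive powers of (x + 7) differ by 2, so the series converges when |x + 7|² · 1/18 < 1, i.e. |x + 7| < √(18). So R = 3√2.

R = 3√2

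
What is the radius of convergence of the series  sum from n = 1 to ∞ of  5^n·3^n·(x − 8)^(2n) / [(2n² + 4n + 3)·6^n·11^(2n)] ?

R = 11√10/5

Apply the ratio test: |a_{n+1}| / |a_n| = [(2n² + 4n + 3)/(2(n+1)² + 4(n+1) + 3)] · 5·3/(6·121), which tends to 5/242 as n → ∞.
Since the exponent of (x − 8) increases by 2 each term, convergence requires |x − 8|² < 242/5, hence R = 11√10/5.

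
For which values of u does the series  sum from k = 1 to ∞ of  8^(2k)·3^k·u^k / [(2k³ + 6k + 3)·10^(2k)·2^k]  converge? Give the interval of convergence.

[-25/24, 25/24]

Ratio test: |a_{k+1}/a_k| = [(2k³ + 6k + 3)/(2(k+1)³ + 6(k+1) + 3)] · 64·3/(100·2) → 24/25 as k → ∞.
Hence the series converges for |u| < 1/(24/25) = 25/24, so the radius of convergence is 25/24.
Endpoint u = 25/24: absolute convergence follows by limit comparison with Σ 1/k³.
At u = -25/24: the series is dominated by a constant times Σ 1/k³, which converges (p = 3 > 1).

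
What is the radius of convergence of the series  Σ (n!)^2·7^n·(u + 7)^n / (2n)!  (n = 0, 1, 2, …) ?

R = 4/7

Ratio test: |a_{n+1}/a_n| = (n+1)²/[(2n+1)·(2n+2)] · 7 → 7/4 as n → ∞.
Hence the series converges for |u + 7| < 1/(7/4) = 4/7, so the radius of convergence is 4/7.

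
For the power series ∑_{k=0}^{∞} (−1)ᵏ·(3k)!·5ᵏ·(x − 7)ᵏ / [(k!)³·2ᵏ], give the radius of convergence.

Apply the ratio test: |a_{k+1}| / |a_k| = (3k+1)·(3k+2)·(3k+3)/(k+1)³ · 5/2, which tends to 135/2 as k → ∞.
Hence the series converges for |x − 7| < 1/(135/2) = 2/135, so the radius of convergence is 2/135.

R = 2/135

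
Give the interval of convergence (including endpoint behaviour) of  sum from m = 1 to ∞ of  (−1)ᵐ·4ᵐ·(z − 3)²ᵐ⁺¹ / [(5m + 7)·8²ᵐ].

By the ratio test, |a_{m+1}/a_m| = [(5m + 7)/(5(m+1) + 7)] · 4/64 → 1/16.
Successive powers of (z − 3) differ by 2, so the series converges when |z − 3|² · 1/16 < 1, i.e. |z − 3| < √(16) = 4. So R = 4.
At z = 7: the terms alternate in sign and decrease monotonically to 0 in absolute value (size ~ c/m), so the alternating series test gives convergence.
Check z = -1: convergence follows from the alternating series test (terms decrease monotonically to 0).

[-1, 7]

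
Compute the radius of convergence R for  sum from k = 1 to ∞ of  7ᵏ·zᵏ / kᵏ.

Root test: |a_k|^(1/k) = 7/k → 0.
The limit is 0 for every z, so R = ∞.

R = ∞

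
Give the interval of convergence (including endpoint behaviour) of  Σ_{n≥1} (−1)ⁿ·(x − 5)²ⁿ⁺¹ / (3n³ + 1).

[4, 6]

Ratio test: |a_{n+1}/a_n| = (3n³ + 1)/(3(n+1)³ + 1) → 1 as n → ∞.
Successive powers of (x − 5) differ by 2, so the series converges when |x − 5|² · 1 < 1, i.e. |x − 5| < √(1) = 1. So R = 1.
Endpoint x = 6: absolute convergence follows by limit comparison with Σ 1/n³.
When x = 4, the terms are on the order of 1/n³, so the series converges absolutely by comparison with the p-series (p = 3 > 1).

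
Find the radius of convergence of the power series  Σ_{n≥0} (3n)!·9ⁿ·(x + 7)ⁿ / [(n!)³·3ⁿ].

By the ratio test, |a_{n+1}/a_n| = (3n+1)·(3n+2)·(3n+3)/(n+1)³ · 9/3 → 81.
Hence the series converges for |x + 7| < 1/(81) = 1/81, so the radius of convergence is 1/81.

R = 1/81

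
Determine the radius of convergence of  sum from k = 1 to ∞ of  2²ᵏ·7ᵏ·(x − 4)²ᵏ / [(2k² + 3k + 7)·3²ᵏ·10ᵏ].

R = 3√70/14

By the ratio test, |a_{k+1}/a_k| = [(2k² + 3k + 7)/(2(k+1)² + 3(k+1) + 7)] · 4·7/(9·10) → 14/45.
Successive powers of (x − 4) differ by 2, so the series converges when |x − 4|² · 14/45 < 1, i.e. |x − 4| < √(45/14). So R = 3√70/14.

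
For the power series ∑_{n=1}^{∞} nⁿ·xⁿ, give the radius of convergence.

Applying the root test, |a_n|^(1/n) = n → ∞.
The root grows without bound, so R = 0 (convergence only at x = 0).

R = 0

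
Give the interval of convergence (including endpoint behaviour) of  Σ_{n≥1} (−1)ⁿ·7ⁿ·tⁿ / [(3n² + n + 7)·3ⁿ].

Apply the ratio test: |a_{n+1}| / |a_n| = [(3n² + n + 7)/(3(n+1)² + (n+1) + 7)] · 7/3, which tends to 7/3 as n → ∞.
Thus R = 1/(7/3) = 3/7.
Check t = 3/7: the series is dominated by a constant times Σ 1/n², which converges (p = 2 > 1).
Endpoint t = -3/7: the terms are on the order of 1/n², so the series converges absolutely by comparison with the p-series (p = 2 > 1).

[-3/7, 3/7]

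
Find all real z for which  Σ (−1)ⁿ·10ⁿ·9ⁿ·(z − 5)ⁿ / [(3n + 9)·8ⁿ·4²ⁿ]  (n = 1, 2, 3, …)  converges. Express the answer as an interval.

Ratio test: |a_{n+1}/a_n| = [(3n + 9)/(3(n+1) + 9)] · 10·9/(8·16) → 45/64 as n → ∞.
The series converges when 45/64 · |z − 5| < 1, giving R = 64/45.
Endpoint z = 289/45: convergence follows from the alternating series test (terms decrease monotonically to 0).
At z = 161/45: the terms behave like c/n; limit comparison with the harmonic series gives divergence.

(161/45, 289/45]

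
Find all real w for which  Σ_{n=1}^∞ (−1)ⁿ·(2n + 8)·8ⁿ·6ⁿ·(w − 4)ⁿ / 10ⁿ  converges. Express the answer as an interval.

By the ratio test, |a_{n+1}/a_n| = [(2(n+1) + 8)/(2n + 8)] · 8·6/10 → 24/5.
The series converges when 24/5 · |w − 4| < 1, giving R = 5/24.
Endpoint w = 101/24: the n-th term does not approach 0; divergence by the term test.
Check w = 91/24: the terms have absolute value of order n, which does not tend to 0, so the series diverges by the divergence test.

(91/24, 101/24)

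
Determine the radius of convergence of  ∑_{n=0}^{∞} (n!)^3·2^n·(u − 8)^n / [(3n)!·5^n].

R = 135/2

Ratio test: |a_{n+1}/a_n| = (n+1)³/[(3n+1)·(3n+2)·(3n+3)] · 2/5 → 2/135 as n → ∞.
The series converges when 2/135 · |u − 8| < 1, giving R = 135/2.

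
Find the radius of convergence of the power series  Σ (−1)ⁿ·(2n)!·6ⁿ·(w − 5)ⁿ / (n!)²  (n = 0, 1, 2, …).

Ratio test: |a_{n+1}/a_n| = (2n+1)·(2n+2)/(n+1)² · 6 → 24 as n → ∞.
The series converges when 24 · |w − 5| < 1, giving R = 1/24.

R = 1/24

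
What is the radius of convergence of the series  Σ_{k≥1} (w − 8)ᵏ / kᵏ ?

R = ∞

Applying the root test, |a_k|^(1/k) = 1/k → 0.
The limit is 0 for every w, so R = ∞.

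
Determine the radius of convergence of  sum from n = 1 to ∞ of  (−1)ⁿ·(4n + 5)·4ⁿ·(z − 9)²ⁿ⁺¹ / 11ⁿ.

R = √11/2

The ratio of consecutive coefficients is [(4(n+1) + 5)/(4n + 5)] · 4/11 → 4/11.
Successive powers of (z − 9) differ by 2, so the series converges when |z − 9|² · 4/11 < 1, i.e. |z − 9| < √(11/4). So R = √11/2.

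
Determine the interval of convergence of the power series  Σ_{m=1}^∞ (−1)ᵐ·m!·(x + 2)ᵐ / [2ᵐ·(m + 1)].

{-2}

Ratio test: |a_{m+1}/a_m| = (m+1) · 1/2 · (m + 1)/((m+1) + 1) → ∞ as m → ∞.
The ratio grows without bound, so the series diverges whenever (x + 2) ≠ 0; it converges only at x = -2. R = 0.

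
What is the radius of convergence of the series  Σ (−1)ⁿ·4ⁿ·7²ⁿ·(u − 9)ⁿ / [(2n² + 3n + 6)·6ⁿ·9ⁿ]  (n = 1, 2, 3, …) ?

R = 27/98

The ratio of consecutive coefficients is [(2n² + 3n + 6)/(2(n+1)² + 3(n+1) + 6)] · 4·49/(6·9) → 98/27.
Hence the series converges for |u − 9| < 1/(98/27) = 27/98, so the radius of convergence is 27/98.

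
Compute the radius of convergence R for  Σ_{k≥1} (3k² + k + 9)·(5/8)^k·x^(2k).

By the ratio test, |a_{k+1}/a_k| = [(3(k+1)² + (k+1) + 9)/(3k² + k + 9)] · 5/8 → 5/8.
Since the exponent of x increases by 2 each term, convergence requires |x|² < 8/5, hence R = 2√10/5.

R = 2√10/5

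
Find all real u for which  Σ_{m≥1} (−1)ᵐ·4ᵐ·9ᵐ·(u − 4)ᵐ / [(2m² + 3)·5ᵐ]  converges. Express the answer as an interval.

The ratio of consecutive coefficients is [(2m² + 3)/(2(m+1)² + 3)] · 4·9/5 → 36/5.
The series converges when 36/5 · |u − 4| < 1, giving R = 5/36.
When u = 149/36, the series is dominated by a constant times Σ 1/m², which converges (p = 2 > 1).
When u = 139/36, the series is dominated by a constant times Σ 1/m², which converges (p = 2 > 1).

[139/36, 149/36]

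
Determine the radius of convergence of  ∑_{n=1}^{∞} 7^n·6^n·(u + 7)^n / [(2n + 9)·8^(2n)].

By the ratio test, |a_{n+1}/a_n| = [(2n + 9)/(2(n+1) + 9)] · 7·6/64 → 21/32.
The series converges when 21/32 · |u + 7| < 1, giving R = 32/21.

R = 32/21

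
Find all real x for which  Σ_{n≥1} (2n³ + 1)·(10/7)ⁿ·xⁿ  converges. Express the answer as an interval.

The ratio of consecutive coefficients is [(2(n+1)³ + 1)/(2n³ + 1)] · 10/7 → 10/7.
Hence the series converges for |x| < 1/(10/7) = 7/10, so the radius of convergence is 7/10.
At x = 7/10: the n-th term does not approach 0; divergence by the term test.
When x = -7/10, the n-th term does not approach 0; divergence by the term test.

(-7/10, 7/10)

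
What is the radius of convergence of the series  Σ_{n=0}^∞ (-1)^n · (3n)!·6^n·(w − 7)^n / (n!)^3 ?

R = 1/162

By the ratio test, |a_{n+1}/a_n| = (3n+1)·(3n+2)·(3n+3)/(n+1)³ · 6 → 162.
The series converges when 162 · |w − 7| < 1, giving R = 1/162.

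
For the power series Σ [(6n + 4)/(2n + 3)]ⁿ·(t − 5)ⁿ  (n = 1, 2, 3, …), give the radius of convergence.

Applying the root test, |a_n|^(1/n) = (6n + 4)/(2n + 3) → 3.
Thus R = 1/(3) = 1/3.

R = 1/3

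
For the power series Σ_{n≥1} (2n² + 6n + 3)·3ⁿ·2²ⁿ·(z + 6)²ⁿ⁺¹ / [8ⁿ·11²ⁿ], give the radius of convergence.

The ratio of consecutive coefficients is [(2(n+1)² + 6(n+1) + 3)/(2n² + 6n + 3)] · 3·4/(8·121) → 3/242.
Writing y = (z + 6)², the series in y has radius 242/3, so |z + 6| < √(242/3) and R = 11√6/3.

R = 11√6/3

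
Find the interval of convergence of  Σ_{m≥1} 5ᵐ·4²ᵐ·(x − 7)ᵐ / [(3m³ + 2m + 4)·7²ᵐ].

Ratio test: |a_{m+1}/a_m| = [(3m³ + 2m + 4)/(3(m+1)³ + 2(m+1) + 4)] · 5·16/49 → 80/49 as m → ∞.
The series converges when 80/49 · |x − 7| < 1, giving R = 49/80.
At x = 609/80: absolute convergence follows by limit comparison with Σ 1/m³.
Check x = 511/80: the series is dominated by a constant times Σ 1/m³, which converges (p = 3 > 1).

[511/80, 609/80]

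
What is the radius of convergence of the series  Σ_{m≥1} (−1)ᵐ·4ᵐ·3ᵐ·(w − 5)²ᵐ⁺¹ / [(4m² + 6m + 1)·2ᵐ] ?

The ratio of consecutive coefficients is [(4m² + 6m + 1)/(4(m+1)² + 6(m+1) + 1)] · 4·3/2 → 6.
Since the exponent of (w − 5) increases by 2 each term, convergence requires |w − 5|² < 1/6, hence R = √6/6.

R = √6/6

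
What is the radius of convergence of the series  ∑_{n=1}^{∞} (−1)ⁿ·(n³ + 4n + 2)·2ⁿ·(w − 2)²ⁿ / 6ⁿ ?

R = √3

Apply the ratio test: |a_{n+1}| / |a_n| = [((n+1)³ + 4(n+1) + 2)/(n³ + 4n + 2)] · 2/6, which tends to 1/3 as n → ∞.
Successive powers of (w − 2) differ by 2, so the series converges when |w − 2|² · 1/3 < 1, i.e. |w − 2| < √(3). So R = √3.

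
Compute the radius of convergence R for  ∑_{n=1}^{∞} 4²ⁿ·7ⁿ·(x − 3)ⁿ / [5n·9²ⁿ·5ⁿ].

By the ratio test, |a_{n+1}/a_n| = [5n/5(n+1)] · 16·7/(81·5) → 112/405.
Convergence for |x − 3| · 112/405 < 1, i.e. |x − 3| < 405/112. So R = 405/112.

R = 405/112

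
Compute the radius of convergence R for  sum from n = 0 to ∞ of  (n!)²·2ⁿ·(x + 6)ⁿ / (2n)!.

R = 2

Apply the ratio test: |a_{n+1}| / |a_n| = (n+1)²/[(2n+1)·(2n+2)] · 2, which tends to 1/2 as n → ∞.
Convergence for |x + 6| · 1/2 < 1, i.e. |x + 6| < 2. So R = 2.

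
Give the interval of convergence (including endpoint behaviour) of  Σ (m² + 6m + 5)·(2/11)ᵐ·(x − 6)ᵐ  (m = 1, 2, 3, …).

By the ratio test, |a_{m+1}/a_m| = [((m+1)² + 6(m+1) + 5)/(m² + 6m + 5)] · 2/11 → 2/11.
Hence the series converges for |x − 6| < 1/(2/11) = 11/2, so the radius of convergence is 11/2.
At x = 23/2: the terms have absolute value of order m², which does not tend to 0, so the series diverges by the divergence test.
At x = 1/2: the terms have absolute value of order m², which does not tend to 0, so the series diverges by the divergence test.

(1/2, 23/2)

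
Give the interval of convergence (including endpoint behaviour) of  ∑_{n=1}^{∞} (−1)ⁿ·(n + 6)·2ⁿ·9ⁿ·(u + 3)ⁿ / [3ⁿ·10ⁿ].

By the ratio test, |a_{n+1}/a_n| = [((n+1) + 6)/(n + 6)] · 2·9/(3·10) → 3/5.
Hence the series converges for |u + 3| < 1/(3/5) = 5/3, so the radius of convergence is 5/3.
Endpoint u = -4/3: the terms do not tend to 0, so the series diverges.
At u = -14/3: the n-th term does not approach 0; divergence by the term test.

(-14/3, -4/3)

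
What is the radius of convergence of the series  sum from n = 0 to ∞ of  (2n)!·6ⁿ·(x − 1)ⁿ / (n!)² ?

R = 1/24

By the ratio test, |a_{n+1}/a_n| = (2n+1)·(2n+2)/(n+1)² · 6 → 24.
Thus R = 1/(24) = 1/24.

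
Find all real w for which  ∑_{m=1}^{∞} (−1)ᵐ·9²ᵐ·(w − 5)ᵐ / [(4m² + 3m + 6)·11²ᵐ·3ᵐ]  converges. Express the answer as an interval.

Apply the ratio test: |a_{m+1}| / |a_m| = [(4m² + 3m + 6)/(4(m+1)² + 3(m+1) + 6)] · 81/(121·3), which tends to 27/121 as m → ∞.
Hence the series converges for |w − 5| < 1/(27/121) = 121/27, so the radius of convergence is 121/27.
When w = 256/27, absolute convergence follows by limit comparison with Σ 1/m².
When w = 14/27, the series is dominated by a constant times Σ 1/m², which converges (p = 2 > 1).

[14/27, 256/27]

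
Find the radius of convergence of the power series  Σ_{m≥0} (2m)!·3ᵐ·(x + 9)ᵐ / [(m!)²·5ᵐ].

Ratio test: |a_{m+1}/a_m| = (2m+1)·(2m+2)/(m+1)² · 3/5 → 12/5 as m → ∞.
The series converges when 12/5 · |x + 9| < 1, giving R = 5/12.

R = 5/12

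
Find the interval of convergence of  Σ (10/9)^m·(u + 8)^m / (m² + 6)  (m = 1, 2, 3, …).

[-89/10, -71/10]

By the ratio test, |a_{m+1}/a_m| = [(m² + 6)/((m+1)² + 6)] · 10/9 → 10/9.
Convergence for |u + 8| · 10/9 < 1, i.e. |u + 8| < 9/10. So R = 9/10.
When u = -71/10, absolute convergence follows by limit comparison with Σ 1/m².
At u = -89/10: the series is dominated by a constant times Σ 1/m², which converges (p = 2 > 1).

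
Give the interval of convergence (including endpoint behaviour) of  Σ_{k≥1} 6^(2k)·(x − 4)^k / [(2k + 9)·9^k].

The ratio of consecutive coefficients is [(2k + 9)/(2(k+1) + 9)] · 36/9 → 4.
Hence the series converges for |x − 4| < 1/(4) = 1/4, so the radius of convergence is 1/4.
When x = 17/4, comparison with the harmonic series Σ 1/k shows the series diverges.
When x = 15/4, convergence follows from the alternating series test (terms decrease monotonically to 0).

[15/4, 17/4)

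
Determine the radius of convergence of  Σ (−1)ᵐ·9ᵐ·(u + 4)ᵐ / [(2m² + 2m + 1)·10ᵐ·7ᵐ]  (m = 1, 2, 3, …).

Apply the ratio test: |a_{m+1}| / |a_m| = [(2m² + 2m + 1)/(2(m+1)² + 2(m+1) + 1)] · 9/(10·7), which tends to 9/70 as m → ∞.
The series converges when 9/70 · |u + 4| < 1, giving R = 70/9.

R = 70/9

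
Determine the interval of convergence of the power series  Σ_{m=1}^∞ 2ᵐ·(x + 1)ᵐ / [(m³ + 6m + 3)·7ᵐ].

Apply the ratio test: |a_{m+1}| / |a_m| = [(m³ + 6m + 3)/((m+1)³ + 6(m+1) + 3)] · 2/7, which tends to 2/7 as m → ∞.
Convergence for |x + 1| · 2/7 < 1, i.e. |x + 1| < 7/2. So R = 7/2.
At x = 5/2: the terms are on the order of 1/m³, so the series converges absolutely by comparison with the p-series (p = 3 > 1).
Endpoint x = -9/2: the terms are on the order of 1/m³, so the series converges absolutely by comparison with the p-series (p = 3 > 1).

[-9/2, 5/2]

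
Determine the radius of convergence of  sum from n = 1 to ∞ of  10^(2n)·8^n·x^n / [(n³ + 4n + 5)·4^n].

R = 1/200

Ratio test: |a_{n+1}/a_n| = [(n³ + 4n + 5)/((n+1)³ + 4(n+1) + 5)] · 100·8/4 → 200 as n → ∞.
Hence the series converges for |x| < 1/(200) = 1/200, so the radius of convergence is 1/200.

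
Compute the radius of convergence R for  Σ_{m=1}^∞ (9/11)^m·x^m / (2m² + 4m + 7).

Ratio test: |a_{m+1}/a_m| = [(2m² + 4m + 7)/(2(m+1)² + 4(m+1) + 7)] · 9/11 → 9/11 as m → ∞.
Convergence for |x| · 9/11 < 1, i.e. |x| < 11/9. So R = 11/9.

R = 11/9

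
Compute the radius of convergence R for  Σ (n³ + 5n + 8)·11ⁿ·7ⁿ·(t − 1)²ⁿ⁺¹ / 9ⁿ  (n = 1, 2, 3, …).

Ratio test: |a_{n+1}/a_n| = [((n+1)³ + 5(n+1) + 8)/(n³ + 5n + 8)] · 11·7/9 → 77/9 as n → ∞.
Successive powers of (t − 1) differ by 2, so the series converges when |t − 1|² · 77/9 < 1, i.e. |t − 1| < √(9/77). So R = 3√77/77.

R = 3√77/77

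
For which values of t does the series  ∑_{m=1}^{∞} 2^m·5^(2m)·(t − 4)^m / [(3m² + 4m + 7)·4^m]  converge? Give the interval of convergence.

Ratio test: |a_{m+1}/a_m| = [(3m² + 4m + 7)/(3(m+1)² + 4(m+1) + 7)] · 2·25/4 → 25/2 as m → ∞.
Thus R = 1/(25/2) = 2/25.
At t = 102/25: the terms are on the order of 1/m², so the series converges absolutely by comparison with the p-series (p = 2 > 1).
Check t = 98/25: the series is dominated by a constant times Σ 1/m², which converges (p = 2 > 1).

[98/25, 102/25]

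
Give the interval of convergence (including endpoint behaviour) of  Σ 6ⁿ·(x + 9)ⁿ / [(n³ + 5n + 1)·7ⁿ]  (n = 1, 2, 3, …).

Apply the ratio test: |a_{n+1}| / |a_n| = [(n³ + 5n + 1)/((n+1)³ + 5(n+1) + 1)] · 6/7, which tends to 6/7 as n → ∞.
The series converges when 6/7 · |x + 9| < 1, giving R = 7/6.
At x = -47/6: the series is dominated by a constant times Σ 1/n³, which converges (p = 3 > 1).
Endpoint x = -61/6: absolute convergence follows by limit comparison with Σ 1/n³.

[-61/6, -47/6]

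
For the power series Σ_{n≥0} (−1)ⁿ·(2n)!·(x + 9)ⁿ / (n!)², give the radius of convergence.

R = 1/4

The ratio of consecutive coefficients is (2n+1)·(2n+2)/(n+1)² → 4.
Thus R = 1/(4) = 1/4.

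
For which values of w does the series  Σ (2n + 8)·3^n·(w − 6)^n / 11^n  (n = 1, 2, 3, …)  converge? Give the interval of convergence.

(7/3, 29/3)

The ratio of consecutive coefficients is [(2(n+1) + 8)/(2n + 8)] · 3/11 → 3/11.
Convergence for |w − 6| · 3/11 < 1, i.e. |w − 6| < 11/3. So R = 11/3.
At w = 29/3: the n-th term does not approach 0; divergence by the term test.
Check w = 7/3: the terms have absolute value of order n, which does not tend to 0, so the series diverges by the divergence test.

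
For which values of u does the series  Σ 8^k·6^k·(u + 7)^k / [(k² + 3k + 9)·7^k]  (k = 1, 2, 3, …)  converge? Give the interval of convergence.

Apply the ratio test: |a_{k+1}| / |a_k| = [(k² + 3k + 9)/((k+1)² + 3(k+1) + 9)] · 8·6/7, which tends to 48/7 as k → ∞.
Thus R = 1/(48/7) = 7/48.
At u = -329/48: the terms are on the order of 1/k², so the series converges absolutely by comparison with the p-series (p = 2 > 1).
Endpoint u = -343/48: the terms are on the order of 1/k², so the series converges absolutely by comparison with the p-series (p = 2 > 1).

[-343/48, -329/48]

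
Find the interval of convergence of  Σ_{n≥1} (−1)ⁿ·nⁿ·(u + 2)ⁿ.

{-2}

By the Cauchy root test, |a_n|^(1/n) = n → ∞.
Since the n-th root of |a_n| is unbounded, the series converges only at u = -2; R = 0.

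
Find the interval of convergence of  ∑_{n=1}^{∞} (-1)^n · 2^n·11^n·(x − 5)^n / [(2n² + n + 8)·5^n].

[105/22, 115/22]

By the ratio test, |a_{n+1}/a_n| = [(2n² + n + 8)/(2(n+1)² + (n+1) + 8)] · 2·11/5 → 22/5.
Hence the series converges for |x − 5| < 1/(22/5) = 5/22, so the radius of convergence is 5/22.
Check x = 115/22: the series is dominated by a constant times Σ 1/n², which converges (p = 2 > 1).
When x = 105/22, absolute convergence follows by limit comparison with Σ 1/n².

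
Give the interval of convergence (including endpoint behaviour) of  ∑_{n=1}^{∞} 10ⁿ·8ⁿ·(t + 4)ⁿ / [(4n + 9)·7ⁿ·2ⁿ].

Ratio test: |a_{n+1}/a_n| = [(4n + 9)/(4(n+1) + 9)] · 10·8/(7·2) → 40/7 as n → ∞.
Thus R = 1/(40/7) = 7/40.
Endpoint t = -153/40: comparison with the harmonic series Σ 1/n shows the series diverges.
When t = -167/40, convergence follows from the alternating series test (terms decrease monotonically to 0).

[-167/40, -153/40)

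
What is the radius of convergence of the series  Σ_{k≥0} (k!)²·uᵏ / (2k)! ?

R = 4

Ratio test: |a_{k+1}/a_k| = (k+1)²/[(2k+1)·(2k+2)] → 1/4 as k → ∞.
Convergence for |u| · 1/4 < 1, i.e. |u| < 4. So R = 4.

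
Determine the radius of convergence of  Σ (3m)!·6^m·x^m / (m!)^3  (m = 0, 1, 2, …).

Ratio test: |a_{m+1}/a_m| = (3m+1)·(3m+2)·(3m+3)/(m+1)³ · 6 → 162 as m → ∞.
Convergence for |x| · 162 < 1, i.e. |x| < 1/162. So R = 1/162.

R = 1/162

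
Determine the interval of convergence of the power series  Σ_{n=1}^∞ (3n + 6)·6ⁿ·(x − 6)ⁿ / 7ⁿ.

The ratio of consecutive coefficients is [(3(n+1) + 6)/(3n + 6)] · 6/7 → 6/7.
Hence the series converges for |x − 6| < 1/(6/7) = 7/6, so the radius of convergence is 7/6.
When x = 43/6, the n-th term does not approach 0; divergence by the term test.
At x = 29/6: the terms have absolute value of order n, which does not tend to 0, so the series diverges by the divergence test.

(29/6, 43/6)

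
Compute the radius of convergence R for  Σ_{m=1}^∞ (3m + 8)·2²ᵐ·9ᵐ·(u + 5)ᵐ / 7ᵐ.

R = 7/36

The ratio of consecutive coefficients is [(3(m+1) + 8)/(3m + 8)] · 4·9/7 → 36/7.
Thus R = 1/(36/7) = 7/36.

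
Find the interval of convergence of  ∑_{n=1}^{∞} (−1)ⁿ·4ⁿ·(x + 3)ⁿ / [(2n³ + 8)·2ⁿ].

[-7/2, -5/2]

The ratio of consecutive coefficients is [(2n³ + 8)/(2(n+1)³ + 8)] · 4/2 → 2.
The series converges when 2 · |x + 3| < 1, giving R = 1/2.
At x = -5/2: absolute convergence follows by limit comparison with Σ 1/n³.
Check x = -7/2: absolute convergence follows by limit comparison with Σ 1/n³.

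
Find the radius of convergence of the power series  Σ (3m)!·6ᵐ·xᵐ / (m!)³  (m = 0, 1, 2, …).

The ratio of consecutive coefficients is (3m+1)·(3m+2)·(3m+3)/(m+1)³ · 6 → 162.
Convergence for |x| · 162 < 1, i.e. |x| < 1/162. So R = 1/162.

R = 1/162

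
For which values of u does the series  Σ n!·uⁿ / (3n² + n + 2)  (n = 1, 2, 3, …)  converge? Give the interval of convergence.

{0}

Ratio test: |a_{n+1}/a_n| = (n+1) · (3n² + n + 2)/(3(n+1)² + (n+1) + 2) → ∞ as n → ∞.
The terms grow without bound for any u ≠ 0, so R = 0 (convergence only at u = 0).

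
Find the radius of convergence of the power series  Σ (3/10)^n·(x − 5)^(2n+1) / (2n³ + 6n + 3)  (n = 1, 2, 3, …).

R = √30/3

By the ratio test, |a_{n+1}/a_n| = [(2n³ + 6n + 3)/(2(n+1)³ + 6(n+1) + 3)] · 3/10 → 3/10.
Writing y = (x − 5)², the series in y has radius 10/3, so |x − 5| < √(10/3) and R = √30/3.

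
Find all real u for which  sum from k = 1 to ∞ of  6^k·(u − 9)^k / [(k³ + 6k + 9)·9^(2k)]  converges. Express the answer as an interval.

Ratio test: |a_{k+1}/a_k| = [(k³ + 6k + 9)/((k+1)³ + 6(k+1) + 9)] · 6/81 → 2/27 as k → ∞.
The series converges when 2/27 · |u − 9| < 1, giving R = 27/2.
Endpoint u = 45/2: the series is dominated by a constant times Σ 1/k³, which converges (p = 3 > 1).
At u = -9/2: the series is dominated by a constant times Σ 1/k³, which converges (p = 3 > 1).

[-9/2, 45/2]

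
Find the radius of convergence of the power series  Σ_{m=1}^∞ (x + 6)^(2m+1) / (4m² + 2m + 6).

R = 1

By the ratio test, |a_{m+1}/a_m| = (4m² + 2m + 6)/(4(m+1)² + 2(m+1) + 6) → 1.
Successive powers of (x + 6) differ by 2, so the series converges when |x + 6|² · 1 < 1, i.e. |x + 6| < √(1) = 1. So R = 1.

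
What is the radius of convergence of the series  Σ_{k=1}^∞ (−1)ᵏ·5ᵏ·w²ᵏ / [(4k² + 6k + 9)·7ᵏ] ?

By the ratio test, |a_{k+1}/a_k| = [(4k² + 6k + 9)/(4(k+1)² + 6(k+1) + 9)] · 5/7 → 5/7.
Successive powers of w differ by 2, so the series converges when |w|² · 5/7 < 1, i.e. |w| < √(7/5). So R = √35/5.

R = √35/5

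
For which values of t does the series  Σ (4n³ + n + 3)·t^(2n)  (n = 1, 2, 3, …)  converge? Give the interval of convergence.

(-1, 1)

Apply the ratio test: |a_{n+1}| / |a_n| = (4(n+1)³ + (n+1) + 3)/(4n³ + n + 3), which tends to 1 as n → ∞.
Writing y = t², the series in y has radius 1, so |t| < √(1) = 1 and R = 1.
When t = 1, the n-th term does not approach 0; divergence by the term test.
Endpoint t = -1: the terms have absolute value of order n³, which does not tend to 0, so the series diverges by the divergence test.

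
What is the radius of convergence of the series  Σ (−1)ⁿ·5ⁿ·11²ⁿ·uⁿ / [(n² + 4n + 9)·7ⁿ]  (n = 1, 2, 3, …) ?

R = 7/605

Apply the ratio test: |a_{n+1}| / |a_n| = [(n² + 4n + 9)/((n+1)² + 4(n+1) + 9)] · 5·121/7, which tends to 605/7 as n → ∞.
Convergence for |u| · 605/7 < 1, i.e. |u| < 7/605. So R = 7/605.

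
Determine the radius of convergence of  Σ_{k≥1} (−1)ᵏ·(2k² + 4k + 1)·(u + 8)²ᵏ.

R = 1

Apply the ratio test: |a_{k+1}| / |a_k| = (2(k+1)² + 4(k+1) + 1)/(2k² + 4k + 1), which tends to 1 as k → ∞.
Since the exponent of (u + 8) increases by 2 each term, convergence requires |u + 8|² < 1, hence R = 1.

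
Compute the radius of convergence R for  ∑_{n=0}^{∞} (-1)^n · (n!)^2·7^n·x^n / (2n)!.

Ratio test: |a_{n+1}/a_n| = (n+1)²/[(2n+1)·(2n+2)] · 7 → 7/4 as n → ∞.
Hence the series converges for |x| < 1/(7/4) = 4/7, so the radius of convergence is 4/7.

R = 4/7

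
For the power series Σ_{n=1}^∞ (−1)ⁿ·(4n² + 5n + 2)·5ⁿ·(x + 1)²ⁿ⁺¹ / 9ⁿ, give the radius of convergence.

Ratio test: |a_{n+1}/a_n| = [(4(n+1)² + 5(n+1) + 2)/(4n² + 5n + 2)] · 5/9 → 5/9 as n → ∞.
Successive powers of (x + 1) differ by 2, so the series converges when |x + 1|² · 5/9 < 1, i.e. |x + 1| < √(9/5). So R = 3√5/5.

R = 3√5/5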